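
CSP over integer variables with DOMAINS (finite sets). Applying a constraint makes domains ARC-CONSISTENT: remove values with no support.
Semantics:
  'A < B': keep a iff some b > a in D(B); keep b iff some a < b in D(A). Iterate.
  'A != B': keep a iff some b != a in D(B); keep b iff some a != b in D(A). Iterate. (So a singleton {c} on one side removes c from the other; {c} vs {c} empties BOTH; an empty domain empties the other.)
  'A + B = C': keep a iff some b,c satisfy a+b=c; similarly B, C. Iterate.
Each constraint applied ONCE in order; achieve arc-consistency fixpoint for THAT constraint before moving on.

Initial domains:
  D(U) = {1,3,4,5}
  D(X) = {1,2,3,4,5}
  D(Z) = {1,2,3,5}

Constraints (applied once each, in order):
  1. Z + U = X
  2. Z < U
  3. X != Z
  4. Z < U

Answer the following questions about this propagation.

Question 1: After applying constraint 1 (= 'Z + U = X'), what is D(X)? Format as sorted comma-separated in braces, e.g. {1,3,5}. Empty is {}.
Answer: {2,3,4,5}

Derivation:
Constraint 1 (Z + U = X) on D(Z)={1,2,3,5} D(U)={1,3,4,5} D(X)={1,2,3,4,5}: Z {1,2,3,5}->{1,2,3}; U {1,3,4,5}->{1,3,4}; X {1,2,3,4,5}->{2,3,4,5}
So after constraint 1: D(X) = {2,3,4,5}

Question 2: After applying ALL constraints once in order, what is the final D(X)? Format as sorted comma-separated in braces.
Constraint 1 (Z + U = X) on D(Z)={1,2,3,5} D(U)={1,3,4,5} D(X)={1,2,3,4,5}: Z {1,2,3,5}->{1,2,3}; U {1,3,4,5}->{1,3,4}; X {1,2,3,4,5}->{2,3,4,5}
Constraint 2 (Z < U) on D(Z)={1,2,3} D(U)={1,3,4}: U {1,3,4}->{3,4}
Constraint 3 (X != Z) on D(X)={2,3,4,5} D(Z)={1,2,3}: no change
Constraint 4 (Z < U) on D(Z)={1,2,3} D(U)={3,4}: no change
So after all 4 constraints: D(X) = {2,3,4,5}

Answer: {2,3,4,5}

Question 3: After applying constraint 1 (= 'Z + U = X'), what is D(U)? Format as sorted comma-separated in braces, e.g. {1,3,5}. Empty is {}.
Constraint 1 (Z + U = X) on D(Z)={1,2,3,5} D(U)={1,3,4,5} D(X)={1,2,3,4,5}: Z {1,2,3,5}->{1,2,3}; U {1,3,4,5}->{1,3,4}; X {1,2,3,4,5}->{2,3,4,5}
So after constraint 1: D(U) = {1,3,4}

Answer: {1,3,4}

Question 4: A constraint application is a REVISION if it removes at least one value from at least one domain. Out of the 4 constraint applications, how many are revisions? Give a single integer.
Answer: 2

Derivation:
Constraint 1 (Z + U = X) on D(Z)={1,2,3,5} D(U)={1,3,4,5} D(X)={1,2,3,4,5}: Z {1,2,3,5}->{1,2,3}; U {1,3,4,5}->{1,3,4}; X {1,2,3,4,5}->{2,3,4,5} => REVISION
Constraint 2 (Z < U) on D(Z)={1,2,3} D(U)={1,3,4}: U {1,3,4}->{3,4} => REVISION
Constraint 3 (X != Z) on D(X)={2,3,4,5} D(Z)={1,2,3}: no change => not a revision
Constraint 4 (Z < U) on D(Z)={1,2,3} D(U)={3,4}: no change => not a revision
Total revisions = 2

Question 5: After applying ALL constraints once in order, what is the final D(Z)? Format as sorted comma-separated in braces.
Answer: {1,2,3}

Derivation:
Constraint 1 (Z + U = X) on D(Z)={1,2,3,5} D(U)={1,3,4,5} D(X)={1,2,3,4,5}: Z {1,2,3,5}->{1,2,3}; U {1,3,4,5}->{1,3,4}; X {1,2,3,4,5}->{2,3,4,5}
Constraint 2 (Z < U) on D(Z)={1,2,3} D(U)={1,3,4}: U {1,3,4}->{3,4}
Constraint 3 (X != Z) on D(X)={2,3,4,5} D(Z)={1,2,3}: no change
Constraint 4 (Z < U) on D(Z)={1,2,3} D(U)={3,4}: no change
So after all 4 constraints: D(Z) = {1,2,3}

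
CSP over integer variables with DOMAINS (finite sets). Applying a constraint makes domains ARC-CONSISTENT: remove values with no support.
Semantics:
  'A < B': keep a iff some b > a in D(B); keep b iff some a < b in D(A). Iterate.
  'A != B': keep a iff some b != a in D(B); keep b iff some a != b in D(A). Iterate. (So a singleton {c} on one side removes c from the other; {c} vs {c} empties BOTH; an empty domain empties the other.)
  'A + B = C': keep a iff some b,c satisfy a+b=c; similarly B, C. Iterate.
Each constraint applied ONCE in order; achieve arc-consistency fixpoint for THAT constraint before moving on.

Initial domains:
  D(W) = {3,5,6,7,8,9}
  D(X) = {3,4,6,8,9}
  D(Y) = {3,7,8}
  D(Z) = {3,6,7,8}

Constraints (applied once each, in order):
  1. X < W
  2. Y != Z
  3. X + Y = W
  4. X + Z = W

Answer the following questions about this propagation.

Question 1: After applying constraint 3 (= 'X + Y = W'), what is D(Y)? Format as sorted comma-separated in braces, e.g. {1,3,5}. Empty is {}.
Answer: {3}

Derivation:
Constraint 1 (X < W) on D(X)={3,4,6,8,9} D(W)={3,5,6,7,8,9}: X {3,4,6,8,9}->{3,4,6,8}; W {3,5,6,7,8,9}->{5,6,7,8,9}
Constraint 2 (Y != Z) on D(Y)={3,7,8} D(Z)={3,6,7,8}: no change
Constraint 3 (X + Y = W) on D(X)={3,4,6,8} D(Y)={3,7,8} D(W)={5,6,7,8,9}: X {3,4,6,8}->{3,4,6}; Y {3,7,8}->{3}; W {5,6,7,8,9}->{6,7,9}
So after constraint 3: D(Y) = {3}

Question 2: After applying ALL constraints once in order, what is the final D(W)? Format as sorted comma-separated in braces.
Constraint 1 (X < W) on D(X)={3,4,6,8,9} D(W)={3,5,6,7,8,9}: X {3,4,6,8,9}->{3,4,6,8}; W {3,5,6,7,8,9}->{5,6,7,8,9}
Constraint 2 (Y != Z) on D(Y)={3,7,8} D(Z)={3,6,7,8}: no change
Constraint 3 (X + Y = W) on D(X)={3,4,6,8} D(Y)={3,7,8} D(W)={5,6,7,8,9}: X {3,4,6,8}->{3,4,6}; Y {3,7,8}->{3}; W {5,6,7,8,9}->{6,7,9}
Constraint 4 (X + Z = W) on D(X)={3,4,6} D(Z)={3,6,7,8} D(W)={6,7,9}: Z {3,6,7,8}->{3,6}
So after all 4 constraints: D(W) = {6,7,9}

Answer: {6,7,9}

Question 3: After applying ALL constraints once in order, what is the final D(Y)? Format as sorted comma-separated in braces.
Constraint 1 (X < W) on D(X)={3,4,6,8,9} D(W)={3,5,6,7,8,9}: X {3,4,6,8,9}->{3,4,6,8}; W {3,5,6,7,8,9}->{5,6,7,8,9}
Constraint 2 (Y != Z) on D(Y)={3,7,8} D(Z)={3,6,7,8}: no change
Constraint 3 (X + Y = W) on D(X)={3,4,6,8} D(Y)={3,7,8} D(W)={5,6,7,8,9}: X {3,4,6,8}->{3,4,6}; Y {3,7,8}->{3}; W {5,6,7,8,9}->{6,7,9}
Constraint 4 (X + Z = W) on D(X)={3,4,6} D(Z)={3,6,7,8} D(W)={6,7,9}: Z {3,6,7,8}->{3,6}
So after all 4 constraints: D(Y) = {3}

Answer: {3}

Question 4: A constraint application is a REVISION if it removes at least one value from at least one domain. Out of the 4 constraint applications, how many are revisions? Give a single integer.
Answer: 3

Derivation:
Constraint 1 (X < W) on D(X)={3,4,6,8,9} D(W)={3,5,6,7,8,9}: X {3,4,6,8,9}->{3,4,6,8}; W {3,5,6,7,8,9}->{5,6,7,8,9} => REVISION
Constraint 2 (Y != Z) on D(Y)={3,7,8} D(Z)={3,6,7,8}: no change => not a revision
Constraint 3 (X + Y = W) on D(X)={3,4,6,8} D(Y)={3,7,8} D(W)={5,6,7,8,9}: X {3,4,6,8}->{3,4,6}; Y {3,7,8}->{3}; W {5,6,7,8,9}->{6,7,9} => REVISION
Constraint 4 (X + Z = W) on D(X)={3,4,6} D(Z)={3,6,7,8} D(W)={6,7,9}: Z {3,6,7,8}->{3,6} => REVISION
Total revisions = 3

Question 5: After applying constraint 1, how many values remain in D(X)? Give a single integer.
Answer: 4

Derivation:
Constraint 1 (X < W) on D(X)={3,4,6,8,9} D(W)={3,5,6,7,8,9}: X {3,4,6,8,9}->{3,4,6,8}; W {3,5,6,7,8,9}->{5,6,7,8,9}
So after constraint 1: D(X)={3,4,6,8}, size = 4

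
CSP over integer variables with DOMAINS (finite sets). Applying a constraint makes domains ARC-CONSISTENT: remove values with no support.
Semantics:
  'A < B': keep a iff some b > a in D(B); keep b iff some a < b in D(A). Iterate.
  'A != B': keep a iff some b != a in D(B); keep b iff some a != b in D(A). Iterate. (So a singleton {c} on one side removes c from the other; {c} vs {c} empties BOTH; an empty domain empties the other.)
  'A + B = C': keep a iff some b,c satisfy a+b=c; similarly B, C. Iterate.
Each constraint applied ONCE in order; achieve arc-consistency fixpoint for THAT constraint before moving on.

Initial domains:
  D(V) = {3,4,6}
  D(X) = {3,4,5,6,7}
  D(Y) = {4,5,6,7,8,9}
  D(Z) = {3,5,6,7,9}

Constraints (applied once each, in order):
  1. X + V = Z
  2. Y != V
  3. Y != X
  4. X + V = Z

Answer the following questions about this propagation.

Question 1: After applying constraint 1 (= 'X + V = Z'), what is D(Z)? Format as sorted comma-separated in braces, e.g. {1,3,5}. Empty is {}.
Constraint 1 (X + V = Z) on D(X)={3,4,5,6,7} D(V)={3,4,6} D(Z)={3,5,6,7,9}: X {3,4,5,6,7}->{3,4,5,6}; Z {3,5,6,7,9}->{6,7,9}
So after constraint 1: D(Z) = {6,7,9}

Answer: {6,7,9}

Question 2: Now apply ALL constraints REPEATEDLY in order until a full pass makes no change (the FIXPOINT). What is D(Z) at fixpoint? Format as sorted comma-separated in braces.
Answer: {6,7,9}

Derivation:
pass 0 (initial): D(Z)={3,5,6,7,9}
pass 1: X {3,4,5,6,7}->{3,4,5,6}; Z {3,5,6,7,9}->{6,7,9}
pass 2: no change
Fixpoint after 2 passes: D(Z) = {6,7,9}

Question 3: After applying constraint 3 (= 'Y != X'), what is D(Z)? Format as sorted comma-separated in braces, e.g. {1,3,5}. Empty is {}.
Constraint 1 (X + V = Z) on D(X)={3,4,5,6,7} D(V)={3,4,6} D(Z)={3,5,6,7,9}: X {3,4,5,6,7}->{3,4,5,6}; Z {3,5,6,7,9}->{6,7,9}
Constraint 2 (Y != V) on D(Y)={4,5,6,7,8,9} D(V)={3,4,6}: no change
Constraint 3 (Y != X) on D(Y)={4,5,6,7,8,9} D(X)={3,4,5,6}: no change
So after constraint 3: D(Z) = {6,7,9}

Answer: {6,7,9}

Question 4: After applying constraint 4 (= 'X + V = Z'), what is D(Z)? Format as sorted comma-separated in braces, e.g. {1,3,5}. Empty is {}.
Constraint 1 (X + V = Z) on D(X)={3,4,5,6,7} D(V)={3,4,6} D(Z)={3,5,6,7,9}: X {3,4,5,6,7}->{3,4,5,6}; Z {3,5,6,7,9}->{6,7,9}
Constraint 2 (Y != V) on D(Y)={4,5,6,7,8,9} D(V)={3,4,6}: no change
Constraint 3 (Y != X) on D(Y)={4,5,6,7,8,9} D(X)={3,4,5,6}: no change
Constraint 4 (X + V = Z) on D(X)={3,4,5,6} D(V)={3,4,6} D(Z)={6,7,9}: no change
So after constraint 4: D(Z) = {6,7,9}

Answer: {6,7,9}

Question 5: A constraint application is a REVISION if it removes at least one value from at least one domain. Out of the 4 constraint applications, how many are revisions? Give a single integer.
Answer: 1

Derivation:
Constraint 1 (X + V = Z) on D(X)={3,4,5,6,7} D(V)={3,4,6} D(Z)={3,5,6,7,9}: X {3,4,5,6,7}->{3,4,5,6}; Z {3,5,6,7,9}->{6,7,9} => REVISION
Constraint 2 (Y != V) on D(Y)={4,5,6,7,8,9} D(V)={3,4,6}: no change => not a revision
Constraint 3 (Y != X) on D(Y)={4,5,6,7,8,9} D(X)={3,4,5,6}: no change => not a revision
Constraint 4 (X + V = Z) on D(X)={3,4,5,6} D(V)={3,4,6} D(Z)={6,7,9}: no change => not a revision
Total revisions = 1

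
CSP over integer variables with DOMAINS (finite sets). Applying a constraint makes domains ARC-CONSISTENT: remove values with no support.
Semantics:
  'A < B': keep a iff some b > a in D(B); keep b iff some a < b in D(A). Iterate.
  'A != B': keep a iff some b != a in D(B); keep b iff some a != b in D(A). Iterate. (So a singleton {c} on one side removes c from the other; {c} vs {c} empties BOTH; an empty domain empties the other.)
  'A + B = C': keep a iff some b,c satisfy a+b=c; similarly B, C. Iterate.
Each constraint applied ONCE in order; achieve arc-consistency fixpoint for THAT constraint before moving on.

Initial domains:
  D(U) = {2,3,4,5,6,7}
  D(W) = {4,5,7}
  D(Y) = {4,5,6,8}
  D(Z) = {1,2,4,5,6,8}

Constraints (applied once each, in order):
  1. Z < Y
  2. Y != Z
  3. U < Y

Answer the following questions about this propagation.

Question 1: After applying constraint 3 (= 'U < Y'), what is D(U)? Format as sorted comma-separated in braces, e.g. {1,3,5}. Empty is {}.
Answer: {2,3,4,5,6,7}

Derivation:
Constraint 1 (Z < Y) on D(Z)={1,2,4,5,6,8} D(Y)={4,5,6,8}: Z {1,2,4,5,6,8}->{1,2,4,5,6}
Constraint 2 (Y != Z) on D(Y)={4,5,6,8} D(Z)={1,2,4,5,6}: no change
Constraint 3 (U < Y) on D(U)={2,3,4,5,6,7} D(Y)={4,5,6,8}: no change
So after constraint 3: D(U) = {2,3,4,5,6,7}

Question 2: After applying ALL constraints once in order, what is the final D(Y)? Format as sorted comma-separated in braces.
Answer: {4,5,6,8}

Derivation:
Constraint 1 (Z < Y) on D(Z)={1,2,4,5,6,8} D(Y)={4,5,6,8}: Z {1,2,4,5,6,8}->{1,2,4,5,6}
Constraint 2 (Y != Z) on D(Y)={4,5,6,8} D(Z)={1,2,4,5,6}: no change
Constraint 3 (U < Y) on D(U)={2,3,4,5,6,7} D(Y)={4,5,6,8}: no change
So after all 3 constraints: D(Y) = {4,5,6,8}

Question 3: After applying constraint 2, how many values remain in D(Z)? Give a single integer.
Answer: 5

Derivation:
Constraint 1 (Z < Y) on D(Z)={1,2,4,5,6,8} D(Y)={4,5,6,8}: Z {1,2,4,5,6,8}->{1,2,4,5,6}
Constraint 2 (Y != Z) on D(Y)={4,5,6,8} D(Z)={1,2,4,5,6}: no change
So after constraint 2: D(Z)={1,2,4,5,6}, size = 5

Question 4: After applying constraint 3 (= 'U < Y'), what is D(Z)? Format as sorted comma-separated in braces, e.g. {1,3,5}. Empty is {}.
Constraint 1 (Z < Y) on D(Z)={1,2,4,5,6,8} D(Y)={4,5,6,8}: Z {1,2,4,5,6,8}->{1,2,4,5,6}
Constraint 2 (Y != Z) on D(Y)={4,5,6,8} D(Z)={1,2,4,5,6}: no change
Constraint 3 (U < Y) on D(U)={2,3,4,5,6,7} D(Y)={4,5,6,8}: no change
So after constraint 3: D(Z) = {1,2,4,5,6}

Answer: {1,2,4,5,6}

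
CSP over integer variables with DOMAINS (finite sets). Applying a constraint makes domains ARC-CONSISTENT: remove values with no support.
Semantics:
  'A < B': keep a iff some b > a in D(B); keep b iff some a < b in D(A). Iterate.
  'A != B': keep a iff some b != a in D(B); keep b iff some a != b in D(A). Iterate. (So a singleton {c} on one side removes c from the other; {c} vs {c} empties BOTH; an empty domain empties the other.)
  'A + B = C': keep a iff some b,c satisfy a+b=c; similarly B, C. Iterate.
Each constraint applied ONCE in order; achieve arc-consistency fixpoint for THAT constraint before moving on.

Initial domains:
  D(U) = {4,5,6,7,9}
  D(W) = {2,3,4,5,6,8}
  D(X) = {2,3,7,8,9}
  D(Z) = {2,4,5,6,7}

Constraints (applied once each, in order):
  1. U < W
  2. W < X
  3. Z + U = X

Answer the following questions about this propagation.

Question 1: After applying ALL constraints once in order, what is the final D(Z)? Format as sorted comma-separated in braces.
Constraint 1 (U < W) on D(U)={4,5,6,7,9} D(W)={2,3,4,5,6,8}: U {4,5,6,7,9}->{4,5,6,7}; W {2,3,4,5,6,8}->{5,6,8}
Constraint 2 (W < X) on D(W)={5,6,8} D(X)={2,3,7,8,9}: X {2,3,7,8,9}->{7,8,9}
Constraint 3 (Z + U = X) on D(Z)={2,4,5,6,7} D(U)={4,5,6,7} D(X)={7,8,9}: Z {2,4,5,6,7}->{2,4,5}
So after all 3 constraints: D(Z) = {2,4,5}

Answer: {2,4,5}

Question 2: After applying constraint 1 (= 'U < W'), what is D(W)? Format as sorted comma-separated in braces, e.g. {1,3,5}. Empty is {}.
Constraint 1 (U < W) on D(U)={4,5,6,7,9} D(W)={2,3,4,5,6,8}: U {4,5,6,7,9}->{4,5,6,7}; W {2,3,4,5,6,8}->{5,6,8}
So after constraint 1: D(W) = {5,6,8}

Answer: {5,6,8}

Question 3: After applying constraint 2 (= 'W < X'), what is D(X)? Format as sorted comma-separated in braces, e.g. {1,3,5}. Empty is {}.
Answer: {7,8,9}

Derivation:
Constraint 1 (U < W) on D(U)={4,5,6,7,9} D(W)={2,3,4,5,6,8}: U {4,5,6,7,9}->{4,5,6,7}; W {2,3,4,5,6,8}->{5,6,8}
Constraint 2 (W < X) on D(W)={5,6,8} D(X)={2,3,7,8,9}: X {2,3,7,8,9}->{7,8,9}
So after constraint 2: D(X) = {7,8,9}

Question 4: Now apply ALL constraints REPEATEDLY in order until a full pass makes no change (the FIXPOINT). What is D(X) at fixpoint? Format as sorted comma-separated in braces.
Answer: {7,8,9}

Derivation:
pass 0 (initial): D(X)={2,3,7,8,9}
pass 1: U {4,5,6,7,9}->{4,5,6,7}; W {2,3,4,5,6,8}->{5,6,8}; X {2,3,7,8,9}->{7,8,9}; Z {2,4,5,6,7}->{2,4,5}
pass 2: no change
Fixpoint after 2 passes: D(X) = {7,8,9}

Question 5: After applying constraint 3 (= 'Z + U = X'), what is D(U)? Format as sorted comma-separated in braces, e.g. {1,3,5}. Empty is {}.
Answer: {4,5,6,7}

Derivation:
Constraint 1 (U < W) on D(U)={4,5,6,7,9} D(W)={2,3,4,5,6,8}: U {4,5,6,7,9}->{4,5,6,7}; W {2,3,4,5,6,8}->{5,6,8}
Constraint 2 (W < X) on D(W)={5,6,8} D(X)={2,3,7,8,9}: X {2,3,7,8,9}->{7,8,9}
Constraint 3 (Z + U = X) on D(Z)={2,4,5,6,7} D(U)={4,5,6,7} D(X)={7,8,9}: Z {2,4,5,6,7}->{2,4,5}
So after constraint 3: D(U) = {4,5,6,7}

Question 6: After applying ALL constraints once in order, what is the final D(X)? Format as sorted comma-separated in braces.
Answer: {7,8,9}

Derivation:
Constraint 1 (U < W) on D(U)={4,5,6,7,9} D(W)={2,3,4,5,6,8}: U {4,5,6,7,9}->{4,5,6,7}; W {2,3,4,5,6,8}->{5,6,8}
Constraint 2 (W < X) on D(W)={5,6,8} D(X)={2,3,7,8,9}: X {2,3,7,8,9}->{7,8,9}
Constraint 3 (Z + U = X) on D(Z)={2,4,5,6,7} D(U)={4,5,6,7} D(X)={7,8,9}: Z {2,4,5,6,7}->{2,4,5}
So after all 3 constraints: D(X) = {7,8,9}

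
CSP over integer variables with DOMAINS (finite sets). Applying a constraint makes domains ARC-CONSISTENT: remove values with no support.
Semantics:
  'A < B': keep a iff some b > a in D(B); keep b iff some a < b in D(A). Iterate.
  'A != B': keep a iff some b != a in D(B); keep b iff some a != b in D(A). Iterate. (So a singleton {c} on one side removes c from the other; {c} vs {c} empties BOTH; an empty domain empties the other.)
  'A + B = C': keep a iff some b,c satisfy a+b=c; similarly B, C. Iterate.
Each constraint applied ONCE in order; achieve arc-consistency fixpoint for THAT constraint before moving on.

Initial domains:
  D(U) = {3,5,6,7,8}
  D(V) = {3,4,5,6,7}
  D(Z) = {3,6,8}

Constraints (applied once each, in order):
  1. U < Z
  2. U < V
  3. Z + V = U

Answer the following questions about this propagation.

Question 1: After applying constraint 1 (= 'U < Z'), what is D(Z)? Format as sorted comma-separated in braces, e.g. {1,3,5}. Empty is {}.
Constraint 1 (U < Z) on D(U)={3,5,6,7,8} D(Z)={3,6,8}: U {3,5,6,7,8}->{3,5,6,7}; Z {3,6,8}->{6,8}
So after constraint 1: D(Z) = {6,8}

Answer: {6,8}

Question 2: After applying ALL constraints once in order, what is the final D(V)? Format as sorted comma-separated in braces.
Constraint 1 (U < Z) on D(U)={3,5,6,7,8} D(Z)={3,6,8}: U {3,5,6,7,8}->{3,5,6,7}; Z {3,6,8}->{6,8}
Constraint 2 (U < V) on D(U)={3,5,6,7} D(V)={3,4,5,6,7}: U {3,5,6,7}->{3,5,6}; V {3,4,5,6,7}->{4,5,6,7}
Constraint 3 (Z + V = U) on D(Z)={6,8} D(V)={4,5,6,7} D(U)={3,5,6}: Z {6,8}->{}; V {4,5,6,7}->{}; U {3,5,6}->{}
So after all 3 constraints: D(V) = {}

Answer: {}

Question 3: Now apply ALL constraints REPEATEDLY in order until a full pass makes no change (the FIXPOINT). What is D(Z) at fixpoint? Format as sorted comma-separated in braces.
pass 0 (initial): D(Z)={3,6,8}
pass 1: U {3,5,6,7,8}->{}; V {3,4,5,6,7}->{}; Z {3,6,8}->{}
pass 2: no change
Fixpoint after 2 passes: D(Z) = {}

Answer: {}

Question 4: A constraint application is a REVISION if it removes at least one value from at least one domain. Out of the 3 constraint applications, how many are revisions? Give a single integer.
Constraint 1 (U < Z) on D(U)={3,5,6,7,8} D(Z)={3,6,8}: U {3,5,6,7,8}->{3,5,6,7}; Z {3,6,8}->{6,8} => REVISION
Constraint 2 (U < V) on D(U)={3,5,6,7} D(V)={3,4,5,6,7}: U {3,5,6,7}->{3,5,6}; V {3,4,5,6,7}->{4,5,6,7} => REVISION
Constraint 3 (Z + V = U) on D(Z)={6,8} D(V)={4,5,6,7} D(U)={3,5,6}: Z {6,8}->{}; V {4,5,6,7}->{}; U {3,5,6}->{} => REVISION
Total revisions = 3

Answer: 3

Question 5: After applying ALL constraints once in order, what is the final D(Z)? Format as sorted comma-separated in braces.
Answer: {}

Derivation:
Constraint 1 (U < Z) on D(U)={3,5,6,7,8} D(Z)={3,6,8}: U {3,5,6,7,8}->{3,5,6,7}; Z {3,6,8}->{6,8}
Constraint 2 (U < V) on D(U)={3,5,6,7} D(V)={3,4,5,6,7}: U {3,5,6,7}->{3,5,6}; V {3,4,5,6,7}->{4,5,6,7}
Constraint 3 (Z + V = U) on D(Z)={6,8} D(V)={4,5,6,7} D(U)={3,5,6}: Z {6,8}->{}; V {4,5,6,7}->{}; U {3,5,6}->{}
So after all 3 constraints: D(Z) = {}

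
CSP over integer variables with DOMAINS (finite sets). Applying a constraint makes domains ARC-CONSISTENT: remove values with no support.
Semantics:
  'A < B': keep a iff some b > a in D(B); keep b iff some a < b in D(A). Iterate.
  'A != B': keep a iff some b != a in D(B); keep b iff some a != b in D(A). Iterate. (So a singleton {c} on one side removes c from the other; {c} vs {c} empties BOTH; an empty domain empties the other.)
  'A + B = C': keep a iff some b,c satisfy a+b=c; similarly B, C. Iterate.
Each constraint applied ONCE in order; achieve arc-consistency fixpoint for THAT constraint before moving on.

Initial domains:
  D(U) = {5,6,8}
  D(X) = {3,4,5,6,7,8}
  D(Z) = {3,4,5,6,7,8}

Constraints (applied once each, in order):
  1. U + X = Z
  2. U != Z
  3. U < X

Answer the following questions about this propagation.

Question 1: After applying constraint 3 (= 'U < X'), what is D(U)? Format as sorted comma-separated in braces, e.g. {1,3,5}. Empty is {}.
Constraint 1 (U + X = Z) on D(U)={5,6,8} D(X)={3,4,5,6,7,8} D(Z)={3,4,5,6,7,8}: U {5,6,8}->{5}; X {3,4,5,6,7,8}->{3}; Z {3,4,5,6,7,8}->{8}
Constraint 2 (U != Z) on D(U)={5} D(Z)={8}: no change
Constraint 3 (U < X) on D(U)={5} D(X)={3}: U {5}->{}; X {3}->{}
So after constraint 3: D(U) = {}

Answer: {}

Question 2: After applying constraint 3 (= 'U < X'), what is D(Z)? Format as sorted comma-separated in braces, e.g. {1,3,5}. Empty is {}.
Answer: {8}

Derivation:
Constraint 1 (U + X = Z) on D(U)={5,6,8} D(X)={3,4,5,6,7,8} D(Z)={3,4,5,6,7,8}: U {5,6,8}->{5}; X {3,4,5,6,7,8}->{3}; Z {3,4,5,6,7,8}->{8}
Constraint 2 (U != Z) on D(U)={5} D(Z)={8}: no change
Constraint 3 (U < X) on D(U)={5} D(X)={3}: U {5}->{}; X {3}->{}
So after constraint 3: D(Z) = {8}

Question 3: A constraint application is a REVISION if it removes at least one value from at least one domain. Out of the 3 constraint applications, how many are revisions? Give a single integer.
Constraint 1 (U + X = Z) on D(U)={5,6,8} D(X)={3,4,5,6,7,8} D(Z)={3,4,5,6,7,8}: U {5,6,8}->{5}; X {3,4,5,6,7,8}->{3}; Z {3,4,5,6,7,8}->{8} => REVISION
Constraint 2 (U != Z) on D(U)={5} D(Z)={8}: no change => not a revision
Constraint 3 (U < X) on D(U)={5} D(X)={3}: U {5}->{}; X {3}->{} => REVISION
Total revisions = 2

Answer: 2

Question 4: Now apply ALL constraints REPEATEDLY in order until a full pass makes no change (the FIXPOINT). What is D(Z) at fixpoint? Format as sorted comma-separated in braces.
pass 0 (initial): D(Z)={3,4,5,6,7,8}
pass 1: U {5,6,8}->{}; X {3,4,5,6,7,8}->{}; Z {3,4,5,6,7,8}->{8}
pass 2: Z {8}->{}
pass 3: no change
Fixpoint after 3 passes: D(Z) = {}

Answer: {}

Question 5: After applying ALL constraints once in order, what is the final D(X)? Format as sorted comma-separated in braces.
Constraint 1 (U + X = Z) on D(U)={5,6,8} D(X)={3,4,5,6,7,8} D(Z)={3,4,5,6,7,8}: U {5,6,8}->{5}; X {3,4,5,6,7,8}->{3}; Z {3,4,5,6,7,8}->{8}
Constraint 2 (U != Z) on D(U)={5} D(Z)={8}: no change
Constraint 3 (U < X) on D(U)={5} D(X)={3}: U {5}->{}; X {3}->{}
So after all 3 constraints: D(X) = {}

Answer: {}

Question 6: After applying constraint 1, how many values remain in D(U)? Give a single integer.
Constraint 1 (U + X = Z) on D(U)={5,6,8} D(X)={3,4,5,6,7,8} D(Z)={3,4,5,6,7,8}: U {5,6,8}->{5}; X {3,4,5,6,7,8}->{3}; Z {3,4,5,6,7,8}->{8}
So after constraint 1: D(U)={5}, size = 1

Answer: 1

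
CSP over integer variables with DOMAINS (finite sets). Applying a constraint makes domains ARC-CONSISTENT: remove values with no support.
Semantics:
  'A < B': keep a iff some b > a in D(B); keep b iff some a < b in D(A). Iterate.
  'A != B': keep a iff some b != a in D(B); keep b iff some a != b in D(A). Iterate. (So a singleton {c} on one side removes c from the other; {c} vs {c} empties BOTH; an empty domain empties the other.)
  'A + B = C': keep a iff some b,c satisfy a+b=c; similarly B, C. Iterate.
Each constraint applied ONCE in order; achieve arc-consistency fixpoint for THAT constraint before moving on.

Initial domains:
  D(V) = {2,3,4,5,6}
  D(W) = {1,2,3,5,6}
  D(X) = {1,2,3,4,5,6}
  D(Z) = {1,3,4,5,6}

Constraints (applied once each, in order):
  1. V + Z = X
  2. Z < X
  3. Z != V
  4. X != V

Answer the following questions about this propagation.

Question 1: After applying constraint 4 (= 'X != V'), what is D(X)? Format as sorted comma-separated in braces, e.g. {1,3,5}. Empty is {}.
Answer: {3,4,5,6}

Derivation:
Constraint 1 (V + Z = X) on D(V)={2,3,4,5,6} D(Z)={1,3,4,5,6} D(X)={1,2,3,4,5,6}: V {2,3,4,5,6}->{2,3,4,5}; Z {1,3,4,5,6}->{1,3,4}; X {1,2,3,4,5,6}->{3,4,5,6}
Constraint 2 (Z < X) on D(Z)={1,3,4} D(X)={3,4,5,6}: no change
Constraint 3 (Z != V) on D(Z)={1,3,4} D(V)={2,3,4,5}: no change
Constraint 4 (X != V) on D(X)={3,4,5,6} D(V)={2,3,4,5}: no change
So after constraint 4: D(X) = {3,4,5,6}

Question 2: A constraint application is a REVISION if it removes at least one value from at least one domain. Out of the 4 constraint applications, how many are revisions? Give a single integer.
Constraint 1 (V + Z = X) on D(V)={2,3,4,5,6} D(Z)={1,3,4,5,6} D(X)={1,2,3,4,5,6}: V {2,3,4,5,6}->{2,3,4,5}; Z {1,3,4,5,6}->{1,3,4}; X {1,2,3,4,5,6}->{3,4,5,6} => REVISION
Constraint 2 (Z < X) on D(Z)={1,3,4} D(X)={3,4,5,6}: no change => not a revision
Constraint 3 (Z != V) on D(Z)={1,3,4} D(V)={2,3,4,5}: no change => not a revision
Constraint 4 (X != V) on D(X)={3,4,5,6} D(V)={2,3,4,5}: no change => not a revision
Total revisions = 1

Answer: 1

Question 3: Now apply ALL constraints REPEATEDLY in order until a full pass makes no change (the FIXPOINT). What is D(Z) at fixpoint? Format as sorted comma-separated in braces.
Answer: {1,3,4}

Derivation:
pass 0 (initial): D(Z)={1,3,4,5,6}
pass 1: V {2,3,4,5,6}->{2,3,4,5}; X {1,2,3,4,5,6}->{3,4,5,6}; Z {1,3,4,5,6}->{1,3,4}
pass 2: no change
Fixpoint after 2 passes: D(Z) = {1,3,4}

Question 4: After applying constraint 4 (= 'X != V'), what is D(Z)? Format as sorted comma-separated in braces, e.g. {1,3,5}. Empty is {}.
Answer: {1,3,4}

Derivation:
Constraint 1 (V + Z = X) on D(V)={2,3,4,5,6} D(Z)={1,3,4,5,6} D(X)={1,2,3,4,5,6}: V {2,3,4,5,6}->{2,3,4,5}; Z {1,3,4,5,6}->{1,3,4}; X {1,2,3,4,5,6}->{3,4,5,6}
Constraint 2 (Z < X) on D(Z)={1,3,4} D(X)={3,4,5,6}: no change
Constraint 3 (Z != V) on D(Z)={1,3,4} D(V)={2,3,4,5}: no change
Constraint 4 (X != V) on D(X)={3,4,5,6} D(V)={2,3,4,5}: no change
So after constraint 4: D(Z) = {1,3,4}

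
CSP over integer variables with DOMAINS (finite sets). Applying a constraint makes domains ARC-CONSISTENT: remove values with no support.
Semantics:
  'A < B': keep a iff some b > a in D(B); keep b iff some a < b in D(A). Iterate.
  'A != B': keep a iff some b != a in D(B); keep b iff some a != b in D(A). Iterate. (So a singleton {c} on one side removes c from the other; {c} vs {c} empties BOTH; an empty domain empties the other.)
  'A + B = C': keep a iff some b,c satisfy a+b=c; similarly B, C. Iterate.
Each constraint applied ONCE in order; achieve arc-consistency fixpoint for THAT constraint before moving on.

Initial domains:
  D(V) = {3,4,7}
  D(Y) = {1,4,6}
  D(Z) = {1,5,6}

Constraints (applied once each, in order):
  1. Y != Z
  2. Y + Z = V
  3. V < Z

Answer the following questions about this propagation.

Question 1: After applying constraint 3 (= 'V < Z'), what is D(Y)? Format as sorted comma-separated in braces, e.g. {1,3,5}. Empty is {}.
Constraint 1 (Y != Z) on D(Y)={1,4,6} D(Z)={1,5,6}: no change
Constraint 2 (Y + Z = V) on D(Y)={1,4,6} D(Z)={1,5,6} D(V)={3,4,7}: Y {1,4,6}->{1,6}; Z {1,5,6}->{1,6}; V {3,4,7}->{7}
Constraint 3 (V < Z) on D(V)={7} D(Z)={1,6}: V {7}->{}; Z {1,6}->{}
So after constraint 3: D(Y) = {1,6}

Answer: {1,6}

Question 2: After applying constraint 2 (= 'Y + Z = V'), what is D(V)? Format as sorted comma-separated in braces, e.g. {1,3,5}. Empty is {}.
Constraint 1 (Y != Z) on D(Y)={1,4,6} D(Z)={1,5,6}: no change
Constraint 2 (Y + Z = V) on D(Y)={1,4,6} D(Z)={1,5,6} D(V)={3,4,7}: Y {1,4,6}->{1,6}; Z {1,5,6}->{1,6}; V {3,4,7}->{7}
So after constraint 2: D(V) = {7}

Answer: {7}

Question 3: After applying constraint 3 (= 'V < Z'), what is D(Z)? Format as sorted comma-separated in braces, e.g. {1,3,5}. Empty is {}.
Constraint 1 (Y != Z) on D(Y)={1,4,6} D(Z)={1,5,6}: no change
Constraint 2 (Y + Z = V) on D(Y)={1,4,6} D(Z)={1,5,6} D(V)={3,4,7}: Y {1,4,6}->{1,6}; Z {1,5,6}->{1,6}; V {3,4,7}->{7}
Constraint 3 (V < Z) on D(V)={7} D(Z)={1,6}: V {7}->{}; Z {1,6}->{}
So after constraint 3: D(Z) = {}

Answer: {}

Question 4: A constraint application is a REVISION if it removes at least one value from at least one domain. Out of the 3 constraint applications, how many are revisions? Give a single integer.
Constraint 1 (Y != Z) on D(Y)={1,4,6} D(Z)={1,5,6}: no change => not a revision
Constraint 2 (Y + Z = V) on D(Y)={1,4,6} D(Z)={1,5,6} D(V)={3,4,7}: Y {1,4,6}->{1,6}; Z {1,5,6}->{1,6}; V {3,4,7}->{7} => REVISION
Constraint 3 (V < Z) on D(V)={7} D(Z)={1,6}: V {7}->{}; Z {1,6}->{} => REVISION
Total revisions = 2

Answer: 2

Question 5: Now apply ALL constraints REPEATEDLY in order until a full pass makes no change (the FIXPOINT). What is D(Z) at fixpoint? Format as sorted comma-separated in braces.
pass 0 (initial): D(Z)={1,5,6}
pass 1: V {3,4,7}->{}; Y {1,4,6}->{1,6}; Z {1,5,6}->{}
pass 2: Y {1,6}->{}
pass 3: no change
Fixpoint after 3 passes: D(Z) = {}

Answer: {}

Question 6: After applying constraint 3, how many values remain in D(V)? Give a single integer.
Answer: 0

Derivation:
Constraint 1 (Y != Z) on D(Y)={1,4,6} D(Z)={1,5,6}: no change
Constraint 2 (Y + Z = V) on D(Y)={1,4,6} D(Z)={1,5,6} D(V)={3,4,7}: Y {1,4,6}->{1,6}; Z {1,5,6}->{1,6}; V {3,4,7}->{7}
Constraint 3 (V < Z) on D(V)={7} D(Z)={1,6}: V {7}->{}; Z {1,6}->{}
So after constraint 3: D(V)={}, size = 0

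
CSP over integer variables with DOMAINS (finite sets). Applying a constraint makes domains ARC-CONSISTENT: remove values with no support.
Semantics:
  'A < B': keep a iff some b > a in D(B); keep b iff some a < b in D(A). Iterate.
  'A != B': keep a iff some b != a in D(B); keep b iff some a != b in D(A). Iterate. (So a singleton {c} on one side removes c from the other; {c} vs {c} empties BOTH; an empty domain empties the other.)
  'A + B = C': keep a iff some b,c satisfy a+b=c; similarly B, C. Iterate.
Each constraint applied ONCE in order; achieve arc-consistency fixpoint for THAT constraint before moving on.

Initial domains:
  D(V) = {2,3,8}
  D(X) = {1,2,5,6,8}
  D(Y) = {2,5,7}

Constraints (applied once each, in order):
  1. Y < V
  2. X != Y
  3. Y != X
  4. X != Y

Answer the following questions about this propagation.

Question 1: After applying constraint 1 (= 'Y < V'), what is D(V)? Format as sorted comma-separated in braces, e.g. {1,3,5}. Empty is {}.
Constraint 1 (Y < V) on D(Y)={2,5,7} D(V)={2,3,8}: V {2,3,8}->{3,8}
So after constraint 1: D(V) = {3,8}

Answer: {3,8}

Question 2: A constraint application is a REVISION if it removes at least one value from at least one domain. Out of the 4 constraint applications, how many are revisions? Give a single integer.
Answer: 1

Derivation:
Constraint 1 (Y < V) on D(Y)={2,5,7} D(V)={2,3,8}: V {2,3,8}->{3,8} => REVISION
Constraint 2 (X != Y) on D(X)={1,2,5,6,8} D(Y)={2,5,7}: no change => not a revision
Constraint 3 (Y != X) on D(Y)={2,5,7} D(X)={1,2,5,6,8}: no change => not a revision
Constraint 4 (X != Y) on D(X)={1,2,5,6,8} D(Y)={2,5,7}: no change => not a revision
Total revisions = 1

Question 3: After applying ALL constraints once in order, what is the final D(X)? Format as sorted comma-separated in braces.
Answer: {1,2,5,6,8}

Derivation:
Constraint 1 (Y < V) on D(Y)={2,5,7} D(V)={2,3,8}: V {2,3,8}->{3,8}
Constraint 2 (X != Y) on D(X)={1,2,5,6,8} D(Y)={2,5,7}: no change
Constraint 3 (Y != X) on D(Y)={2,5,7} D(X)={1,2,5,6,8}: no change
Constraint 4 (X != Y) on D(X)={1,2,5,6,8} D(Y)={2,5,7}: no change
So after all 4 constraints: D(X) = {1,2,5,6,8}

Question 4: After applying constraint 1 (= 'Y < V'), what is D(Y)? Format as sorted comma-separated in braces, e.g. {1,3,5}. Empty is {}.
Answer: {2,5,7}

Derivation:
Constraint 1 (Y < V) on D(Y)={2,5,7} D(V)={2,3,8}: V {2,3,8}->{3,8}
So after constraint 1: D(Y) = {2,5,7}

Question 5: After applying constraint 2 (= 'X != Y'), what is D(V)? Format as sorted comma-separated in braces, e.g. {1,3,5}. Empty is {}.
Constraint 1 (Y < V) on D(Y)={2,5,7} D(V)={2,3,8}: V {2,3,8}->{3,8}
Constraint 2 (X != Y) on D(X)={1,2,5,6,8} D(Y)={2,5,7}: no change
So after constraint 2: D(V) = {3,8}

Answer: {3,8}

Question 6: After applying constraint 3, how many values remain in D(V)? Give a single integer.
Constraint 1 (Y < V) on D(Y)={2,5,7} D(V)={2,3,8}: V {2,3,8}->{3,8}
Constraint 2 (X != Y) on D(X)={1,2,5,6,8} D(Y)={2,5,7}: no change
Constraint 3 (Y != X) on D(Y)={2,5,7} D(X)={1,2,5,6,8}: no change
So after constraint 3: D(V)={3,8}, size = 2

Answer: 2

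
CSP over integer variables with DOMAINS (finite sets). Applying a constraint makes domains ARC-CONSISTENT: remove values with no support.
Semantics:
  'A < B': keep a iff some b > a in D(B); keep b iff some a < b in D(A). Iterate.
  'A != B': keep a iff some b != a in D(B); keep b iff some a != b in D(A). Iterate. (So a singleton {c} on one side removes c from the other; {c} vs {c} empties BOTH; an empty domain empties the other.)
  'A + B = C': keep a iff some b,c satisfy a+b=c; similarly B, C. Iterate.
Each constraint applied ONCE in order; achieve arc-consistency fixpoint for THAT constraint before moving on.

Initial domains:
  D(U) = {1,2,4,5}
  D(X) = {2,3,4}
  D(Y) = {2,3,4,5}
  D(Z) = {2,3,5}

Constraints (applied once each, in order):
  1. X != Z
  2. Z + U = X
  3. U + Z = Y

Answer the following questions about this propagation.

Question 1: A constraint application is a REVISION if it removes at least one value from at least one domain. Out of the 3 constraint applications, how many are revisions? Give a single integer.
Constraint 1 (X != Z) on D(X)={2,3,4} D(Z)={2,3,5}: no change => not a revision
Constraint 2 (Z + U = X) on D(Z)={2,3,5} D(U)={1,2,4,5} D(X)={2,3,4}: Z {2,3,5}->{2,3}; U {1,2,4,5}->{1,2}; X {2,3,4}->{3,4} => REVISION
Constraint 3 (U + Z = Y) on D(U)={1,2} D(Z)={2,3} D(Y)={2,3,4,5}: Y {2,3,4,5}->{3,4,5} => REVISION
Total revisions = 2

Answer: 2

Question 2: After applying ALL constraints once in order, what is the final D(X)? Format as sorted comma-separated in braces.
Constraint 1 (X != Z) on D(X)={2,3,4} D(Z)={2,3,5}: no change
Constraint 2 (Z + U = X) on D(Z)={2,3,5} D(U)={1,2,4,5} D(X)={2,3,4}: Z {2,3,5}->{2,3}; U {1,2,4,5}->{1,2}; X {2,3,4}->{3,4}
Constraint 3 (U + Z = Y) on D(U)={1,2} D(Z)={2,3} D(Y)={2,3,4,5}: Y {2,3,4,5}->{3,4,5}
So after all 3 constraints: D(X) = {3,4}

Answer: {3,4}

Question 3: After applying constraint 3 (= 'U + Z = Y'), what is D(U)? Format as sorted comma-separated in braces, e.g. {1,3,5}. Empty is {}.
Answer: {1,2}

Derivation:
Constraint 1 (X != Z) on D(X)={2,3,4} D(Z)={2,3,5}: no change
Constraint 2 (Z + U = X) on D(Z)={2,3,5} D(U)={1,2,4,5} D(X)={2,3,4}: Z {2,3,5}->{2,3}; U {1,2,4,5}->{1,2}; X {2,3,4}->{3,4}
Constraint 3 (U + Z = Y) on D(U)={1,2} D(Z)={2,3} D(Y)={2,3,4,5}: Y {2,3,4,5}->{3,4,5}
So after constraint 3: D(U) = {1,2}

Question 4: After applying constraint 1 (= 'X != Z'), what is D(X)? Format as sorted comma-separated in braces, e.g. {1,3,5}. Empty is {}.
Constraint 1 (X != Z) on D(X)={2,3,4} D(Z)={2,3,5}: no change
So after constraint 1: D(X) = {2,3,4}

Answer: {2,3,4}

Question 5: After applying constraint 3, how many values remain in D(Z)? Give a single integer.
Answer: 2

Derivation:
Constraint 1 (X != Z) on D(X)={2,3,4} D(Z)={2,3,5}: no change
Constraint 2 (Z + U = X) on D(Z)={2,3,5} D(U)={1,2,4,5} D(X)={2,3,4}: Z {2,3,5}->{2,3}; U {1,2,4,5}->{1,2}; X {2,3,4}->{3,4}
Constraint 3 (U + Z = Y) on D(U)={1,2} D(Z)={2,3} D(Y)={2,3,4,5}: Y {2,3,4,5}->{3,4,5}
So after constraint 3: D(Z)={2,3}, size = 2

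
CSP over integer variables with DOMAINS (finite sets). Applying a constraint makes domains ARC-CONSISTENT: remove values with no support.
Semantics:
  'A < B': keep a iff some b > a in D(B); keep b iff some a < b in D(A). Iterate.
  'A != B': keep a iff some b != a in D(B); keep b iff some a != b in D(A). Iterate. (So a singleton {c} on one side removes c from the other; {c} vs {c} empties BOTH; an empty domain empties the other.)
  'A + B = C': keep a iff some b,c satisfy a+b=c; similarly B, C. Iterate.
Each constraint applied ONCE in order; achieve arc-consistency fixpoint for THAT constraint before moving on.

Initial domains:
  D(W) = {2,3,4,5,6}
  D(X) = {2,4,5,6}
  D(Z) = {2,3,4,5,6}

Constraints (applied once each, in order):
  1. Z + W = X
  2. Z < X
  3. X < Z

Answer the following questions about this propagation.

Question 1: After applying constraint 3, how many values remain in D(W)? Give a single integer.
Constraint 1 (Z + W = X) on D(Z)={2,3,4,5,6} D(W)={2,3,4,5,6} D(X)={2,4,5,6}: Z {2,3,4,5,6}->{2,3,4}; W {2,3,4,5,6}->{2,3,4}; X {2,4,5,6}->{4,5,6}
Constraint 2 (Z < X) on D(Z)={2,3,4} D(X)={4,5,6}: no change
Constraint 3 (X < Z) on D(X)={4,5,6} D(Z)={2,3,4}: X {4,5,6}->{}; Z {2,3,4}->{}
So after constraint 3: D(W)={2,3,4}, size = 3

Answer: 3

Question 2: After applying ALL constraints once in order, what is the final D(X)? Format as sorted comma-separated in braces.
Constraint 1 (Z + W = X) on D(Z)={2,3,4,5,6} D(W)={2,3,4,5,6} D(X)={2,4,5,6}: Z {2,3,4,5,6}->{2,3,4}; W {2,3,4,5,6}->{2,3,4}; X {2,4,5,6}->{4,5,6}
Constraint 2 (Z < X) on D(Z)={2,3,4} D(X)={4,5,6}: no change
Constraint 3 (X < Z) on D(X)={4,5,6} D(Z)={2,3,4}: X {4,5,6}->{}; Z {2,3,4}->{}
So after all 3 constraints: D(X) = {}

Answer: {}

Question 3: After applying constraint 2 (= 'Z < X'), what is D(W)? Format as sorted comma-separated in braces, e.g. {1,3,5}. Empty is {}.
Constraint 1 (Z + W = X) on D(Z)={2,3,4,5,6} D(W)={2,3,4,5,6} D(X)={2,4,5,6}: Z {2,3,4,5,6}->{2,3,4}; W {2,3,4,5,6}->{2,3,4}; X {2,4,5,6}->{4,5,6}
Constraint 2 (Z < X) on D(Z)={2,3,4} D(X)={4,5,6}: no change
So after constraint 2: D(W) = {2,3,4}

Answer: {2,3,4}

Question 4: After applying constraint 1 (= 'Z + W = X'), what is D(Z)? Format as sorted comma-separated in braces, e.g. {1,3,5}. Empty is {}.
Answer: {2,3,4}

Derivation:
Constraint 1 (Z + W = X) on D(Z)={2,3,4,5,6} D(W)={2,3,4,5,6} D(X)={2,4,5,6}: Z {2,3,4,5,6}->{2,3,4}; W {2,3,4,5,6}->{2,3,4}; X {2,4,5,6}->{4,5,6}
So after constraint 1: D(Z) = {2,3,4}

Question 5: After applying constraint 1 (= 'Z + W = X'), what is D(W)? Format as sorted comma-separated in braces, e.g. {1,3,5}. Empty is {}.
Answer: {2,3,4}

Derivation:
Constraint 1 (Z + W = X) on D(Z)={2,3,4,5,6} D(W)={2,3,4,5,6} D(X)={2,4,5,6}: Z {2,3,4,5,6}->{2,3,4}; W {2,3,4,5,6}->{2,3,4}; X {2,4,5,6}->{4,5,6}
So after constraint 1: D(W) = {2,3,4}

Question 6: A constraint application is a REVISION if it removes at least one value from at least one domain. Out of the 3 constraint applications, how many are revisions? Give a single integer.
Answer: 2

Derivation:
Constraint 1 (Z + W = X) on D(Z)={2,3,4,5,6} D(W)={2,3,4,5,6} D(X)={2,4,5,6}: Z {2,3,4,5,6}->{2,3,4}; W {2,3,4,5,6}->{2,3,4}; X {2,4,5,6}->{4,5,6} => REVISION
Constraint 2 (Z < X) on D(Z)={2,3,4} D(X)={4,5,6}: no change => not a revision
Constraint 3 (X < Z) on D(X)={4,5,6} D(Z)={2,3,4}: X {4,5,6}->{}; Z {2,3,4}->{} => REVISION
Total revisions = 2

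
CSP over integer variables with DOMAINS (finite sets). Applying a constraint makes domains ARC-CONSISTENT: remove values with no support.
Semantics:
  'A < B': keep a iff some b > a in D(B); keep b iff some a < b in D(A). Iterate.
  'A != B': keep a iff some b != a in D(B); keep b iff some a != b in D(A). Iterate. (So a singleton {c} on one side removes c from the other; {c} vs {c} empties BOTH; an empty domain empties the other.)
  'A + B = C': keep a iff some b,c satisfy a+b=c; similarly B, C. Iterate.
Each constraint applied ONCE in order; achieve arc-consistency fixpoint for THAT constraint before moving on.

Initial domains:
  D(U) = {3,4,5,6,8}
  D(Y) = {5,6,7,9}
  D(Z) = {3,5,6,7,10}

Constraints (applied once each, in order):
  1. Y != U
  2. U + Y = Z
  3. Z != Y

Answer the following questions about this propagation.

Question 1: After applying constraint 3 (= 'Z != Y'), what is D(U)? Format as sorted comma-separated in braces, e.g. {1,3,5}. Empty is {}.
Constraint 1 (Y != U) on D(Y)={5,6,7,9} D(U)={3,4,5,6,8}: no change
Constraint 2 (U + Y = Z) on D(U)={3,4,5,6,8} D(Y)={5,6,7,9} D(Z)={3,5,6,7,10}: U {3,4,5,6,8}->{3,4,5}; Y {5,6,7,9}->{5,6,7}; Z {3,5,6,7,10}->{10}
Constraint 3 (Z != Y) on D(Z)={10} D(Y)={5,6,7}: no change
So after constraint 3: D(U) = {3,4,5}

Answer: {3,4,5}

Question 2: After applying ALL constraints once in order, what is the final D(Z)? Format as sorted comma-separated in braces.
Constraint 1 (Y != U) on D(Y)={5,6,7,9} D(U)={3,4,5,6,8}: no change
Constraint 2 (U + Y = Z) on D(U)={3,4,5,6,8} D(Y)={5,6,7,9} D(Z)={3,5,6,7,10}: U {3,4,5,6,8}->{3,4,5}; Y {5,6,7,9}->{5,6,7}; Z {3,5,6,7,10}->{10}
Constraint 3 (Z != Y) on D(Z)={10} D(Y)={5,6,7}: no change
So after all 3 constraints: D(Z) = {10}

Answer: {10}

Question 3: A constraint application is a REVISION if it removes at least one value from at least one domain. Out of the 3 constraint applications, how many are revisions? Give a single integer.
Constraint 1 (Y != U) on D(Y)={5,6,7,9} D(U)={3,4,5,6,8}: no change => not a revision
Constraint 2 (U + Y = Z) on D(U)={3,4,5,6,8} D(Y)={5,6,7,9} D(Z)={3,5,6,7,10}: U {3,4,5,6,8}->{3,4,5}; Y {5,6,7,9}->{5,6,7}; Z {3,5,6,7,10}->{10} => REVISION
Constraint 3 (Z != Y) on D(Z)={10} D(Y)={5,6,7}: no change => not a revision
Total revisions = 1

Answer: 1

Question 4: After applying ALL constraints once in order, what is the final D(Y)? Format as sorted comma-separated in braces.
Constraint 1 (Y != U) on D(Y)={5,6,7,9} D(U)={3,4,5,6,8}: no change
Constraint 2 (U + Y = Z) on D(U)={3,4,5,6,8} D(Y)={5,6,7,9} D(Z)={3,5,6,7,10}: U {3,4,5,6,8}->{3,4,5}; Y {5,6,7,9}->{5,6,7}; Z {3,5,6,7,10}->{10}
Constraint 3 (Z != Y) on D(Z)={10} D(Y)={5,6,7}: no change
So after all 3 constraints: D(Y) = {5,6,7}

Answer: {5,6,7}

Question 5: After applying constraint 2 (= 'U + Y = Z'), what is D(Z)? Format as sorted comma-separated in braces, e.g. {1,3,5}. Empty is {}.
Constraint 1 (Y != U) on D(Y)={5,6,7,9} D(U)={3,4,5,6,8}: no change
Constraint 2 (U + Y = Z) on D(U)={3,4,5,6,8} D(Y)={5,6,7,9} D(Z)={3,5,6,7,10}: U {3,4,5,6,8}->{3,4,5}; Y {5,6,7,9}->{5,6,7}; Z {3,5,6,7,10}->{10}
So after constraint 2: D(Z) = {10}

Answer: {10}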